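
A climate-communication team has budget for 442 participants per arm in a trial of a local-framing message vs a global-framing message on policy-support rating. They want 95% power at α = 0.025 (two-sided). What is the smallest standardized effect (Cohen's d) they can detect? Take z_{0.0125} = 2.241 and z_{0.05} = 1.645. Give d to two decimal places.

For two independent groups of n = 442 each: d_min = (z_{α/2} + z_β)·√(2/n).
z-sum = 2.241 + 1.645 = 3.886.
d_min = 3.886 × √(2/442) = 3.886 × 0.0673 = 0.261.

d_min ≈ 0.26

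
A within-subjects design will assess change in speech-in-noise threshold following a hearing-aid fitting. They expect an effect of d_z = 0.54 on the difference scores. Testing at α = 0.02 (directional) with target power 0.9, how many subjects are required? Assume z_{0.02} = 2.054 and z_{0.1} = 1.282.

n = 39 pairs

For a paired (one-sample on differences) test: n = ((z_{α} + z_β) / d)².
z_{α} + z_β = 2.054 + 1.282 = 3.336.
n = (3.336 / 0.54)² = 6.178² = 38.16.
Round up.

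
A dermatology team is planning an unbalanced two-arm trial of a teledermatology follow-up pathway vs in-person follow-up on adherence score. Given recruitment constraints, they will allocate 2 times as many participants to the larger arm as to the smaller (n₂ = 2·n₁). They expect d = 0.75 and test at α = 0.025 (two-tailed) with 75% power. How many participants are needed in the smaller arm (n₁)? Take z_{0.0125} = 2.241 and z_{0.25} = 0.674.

With allocation ratio k = n₂/n₁ = 2, Var(x̄₁−x̄₂) = σ²(1/n₁ + 1/(k·n₁)) = σ²·(k+1)/(k·n₁).
So n₁ = (1 + 1/k)·((z_{α/2} + z_β)/d)² = 1.500 × (2.915/0.75)².
n₁ = 1.500 × 15.11 = 22.7.
Round up: n₁ = 23, giving n₂ = 2 × 23 = 46.

n₁ = 23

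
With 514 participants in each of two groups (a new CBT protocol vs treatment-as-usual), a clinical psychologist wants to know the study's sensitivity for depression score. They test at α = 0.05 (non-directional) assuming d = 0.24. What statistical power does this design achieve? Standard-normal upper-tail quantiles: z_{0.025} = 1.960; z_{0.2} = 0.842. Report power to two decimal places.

power ≈ 0.97

For two equal groups, power = Φ(d·√(n/2) − z_{α/2}).
d·√(n/2) = 0.24 × √(514/2) = 0.24 × 16.031 = 3.847.
z_β = 3.847 − 1.960 = 1.887.
Power = Φ(1.887) = 0.970.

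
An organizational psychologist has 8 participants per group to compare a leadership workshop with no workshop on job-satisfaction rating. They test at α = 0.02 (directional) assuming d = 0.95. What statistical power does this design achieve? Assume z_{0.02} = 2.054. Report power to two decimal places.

power ≈ 0.44

For two equal groups, power = Φ(d·√(n/2) − z_{α}).
d·√(n/2) = 0.95 × √(8/2) = 0.95 × 2.000 = 1.900.
z_β = 1.900 − 2.054 = -0.154.
Power = Φ(-0.154) = 0.439.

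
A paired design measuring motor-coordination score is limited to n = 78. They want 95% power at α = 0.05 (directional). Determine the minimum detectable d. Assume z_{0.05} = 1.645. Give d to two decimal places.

For a single sample (or paired design) of n = 78: d_min = (z_{α} + z_β)/√n.
z-sum = 1.645 + 1.645 = 3.290.
d_min = 3.290 / √78 = 3.290 / 8.832 = 0.373.

d_min ≈ 0.37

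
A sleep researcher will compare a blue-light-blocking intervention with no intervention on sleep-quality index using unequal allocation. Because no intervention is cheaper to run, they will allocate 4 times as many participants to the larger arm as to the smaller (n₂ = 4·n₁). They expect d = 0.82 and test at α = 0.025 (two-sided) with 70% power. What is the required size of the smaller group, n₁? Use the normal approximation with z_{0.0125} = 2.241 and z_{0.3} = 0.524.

n₁ = 15

With allocation ratio k = n₂/n₁ = 4, Var(x̄₁−x̄₂) = σ²(1/n₁ + 1/(k·n₁)) = σ²·(k+1)/(k·n₁).
So n₁ = (1 + 1/k)·((z_{α/2} + z_β)/d)² = 1.250 × (2.765/0.82)².
n₁ = 1.250 × 11.37 = 14.2.
Round up: n₁ = 15, giving n₂ = 4 × 15 = 60.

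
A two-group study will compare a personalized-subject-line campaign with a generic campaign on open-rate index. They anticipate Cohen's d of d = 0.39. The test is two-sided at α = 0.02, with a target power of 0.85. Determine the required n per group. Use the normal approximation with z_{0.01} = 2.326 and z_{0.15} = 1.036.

For two independent groups with equal n: n = 2·((z_{α/2} + z_β) / d)².
z_{α/2} + z_β = 2.326 + 1.036 = 3.362.
n = 2 × (3.362 / 0.39)² = 2 × 8.621² = 2 × 74.31 = 148.6.
Round up to the next whole participant.

n = 149 per group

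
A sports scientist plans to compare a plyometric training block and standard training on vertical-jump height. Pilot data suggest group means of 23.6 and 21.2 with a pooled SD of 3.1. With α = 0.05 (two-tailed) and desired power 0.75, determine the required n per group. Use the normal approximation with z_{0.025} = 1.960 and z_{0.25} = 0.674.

Cohen's d = |M₁ − M₂| / SD_pooled = |23.6 − 21.2| / 3.1 = 2.4 / 3.1 = 0.774.
For two independent groups with equal n: n = 2·((z_{α/2} + z_β) / d)².
z_{α/2} + z_β = 1.960 + 0.674 = 2.634.
n = 2 × (2.634 / 0.774)² = 2 × 3.403² = 2 × 11.58 = 23.2.
Round up to the next whole participant.

n = 24 per group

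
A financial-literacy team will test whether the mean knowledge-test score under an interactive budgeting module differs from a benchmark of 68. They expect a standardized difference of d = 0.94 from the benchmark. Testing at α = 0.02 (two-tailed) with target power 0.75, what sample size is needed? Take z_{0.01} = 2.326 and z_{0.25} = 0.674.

For a one-sample test: n = ((z_{α/2} + z_β) / d)².
z_{α/2} + z_β = 2.326 + 0.674 = 3.000.
n = (3.000 / 0.94)² = 3.191² = 10.19.
Round up.

n = 11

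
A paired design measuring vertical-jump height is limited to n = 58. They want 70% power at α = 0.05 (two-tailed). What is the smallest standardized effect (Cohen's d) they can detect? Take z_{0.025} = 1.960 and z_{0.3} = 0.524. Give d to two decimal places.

For a single sample (or paired design) of n = 58: d_min = (z_{α/2} + z_β)/√n.
z-sum = 1.960 + 0.524 = 2.484.
d_min = 2.484 / √58 = 2.484 / 7.616 = 0.326.

d_min ≈ 0.33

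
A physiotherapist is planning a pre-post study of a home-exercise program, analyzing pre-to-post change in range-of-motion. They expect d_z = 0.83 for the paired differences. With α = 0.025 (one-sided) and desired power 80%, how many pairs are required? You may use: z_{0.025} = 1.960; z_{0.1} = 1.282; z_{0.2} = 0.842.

n = 12 pairs

For a paired (one-sample on differences) test: n = ((z_{α} + z_β) / d)².
z_{α} + z_β = 1.960 + 0.842 = 2.802.
n = (2.802 / 0.83)² = 3.376² = 11.40.
Round up.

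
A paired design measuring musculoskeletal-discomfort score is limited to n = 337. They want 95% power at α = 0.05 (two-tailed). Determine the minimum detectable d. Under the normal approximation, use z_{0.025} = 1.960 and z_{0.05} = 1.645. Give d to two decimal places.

d_min ≈ 0.20

For a single sample (or paired design) of n = 337: d_min = (z_{α/2} + z_β)/√n.
z-sum = 1.960 + 1.645 = 3.605.
d_min = 3.605 / √337 = 3.605 / 18.358 = 0.196.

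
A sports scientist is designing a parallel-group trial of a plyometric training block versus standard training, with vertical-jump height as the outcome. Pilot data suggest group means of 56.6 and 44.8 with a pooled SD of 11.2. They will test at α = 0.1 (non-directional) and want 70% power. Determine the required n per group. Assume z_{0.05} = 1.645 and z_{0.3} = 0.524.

Cohen's d = |M₁ − M₂| / SD_pooled = |56.6 − 44.8| / 11.2 = 11.8 / 11.2 = 1.054.
For two independent groups with equal n: n = 2·((z_{α/2} + z_β) / d)².
z_{α/2} + z_β = 1.645 + 0.524 = 2.169.
n = 2 × (2.169 / 1.054)² = 2 × 2.058² = 2 × 4.23 = 8.5.
Round up to the next whole participant.

n = 9 per group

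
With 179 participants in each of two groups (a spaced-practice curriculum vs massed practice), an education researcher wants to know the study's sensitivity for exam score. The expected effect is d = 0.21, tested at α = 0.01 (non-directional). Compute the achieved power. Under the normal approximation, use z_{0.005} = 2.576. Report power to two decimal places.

For two equal groups, power = Φ(d·√(n/2) − z_{α/2}).
d·√(n/2) = 0.21 × √(179/2) = 0.21 × 9.460 = 1.987.
z_β = 1.987 − 2.576 = -0.589.
Power = Φ(-0.589) = 0.278.

power ≈ 0.28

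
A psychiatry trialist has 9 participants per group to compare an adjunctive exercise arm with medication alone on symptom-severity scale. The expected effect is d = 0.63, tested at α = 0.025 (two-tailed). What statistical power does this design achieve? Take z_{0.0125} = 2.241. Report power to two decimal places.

For two equal groups, power = Φ(d·√(n/2) − z_{α/2}).
d·√(n/2) = 0.63 × √(9/2) = 0.63 × 2.121 = 1.336.
z_β = 1.336 − 2.241 = -0.905.
Power = Φ(-0.905) = 0.183.

power ≈ 0.18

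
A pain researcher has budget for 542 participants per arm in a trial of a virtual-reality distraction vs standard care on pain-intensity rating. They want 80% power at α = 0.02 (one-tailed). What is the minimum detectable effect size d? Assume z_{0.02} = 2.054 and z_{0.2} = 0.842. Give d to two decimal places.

For two independent groups of n = 542 each: d_min = (z_{α} + z_β)·√(2/n).
z-sum = 2.054 + 0.842 = 2.896.
d_min = 2.896 × √(2/542) = 2.896 × 0.0607 = 0.176.

d_min ≈ 0.18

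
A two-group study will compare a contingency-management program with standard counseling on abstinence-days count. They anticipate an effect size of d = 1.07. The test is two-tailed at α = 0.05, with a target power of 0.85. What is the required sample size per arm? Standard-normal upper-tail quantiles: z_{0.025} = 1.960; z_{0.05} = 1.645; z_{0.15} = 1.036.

For two independent groups with equal n: n = 2·((z_{α/2} + z_β) / d)².
z_{α/2} + z_β = 1.960 + 1.036 = 2.996.
n = 2 × (2.996 / 1.07)² = 2 × 2.800² = 2 × 7.84 = 15.7.
Round up to the next whole participant.

n = 16 per group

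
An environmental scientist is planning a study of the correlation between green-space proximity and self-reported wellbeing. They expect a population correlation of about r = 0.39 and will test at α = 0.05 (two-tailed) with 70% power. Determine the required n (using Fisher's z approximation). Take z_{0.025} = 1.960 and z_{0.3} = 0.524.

n = 40

Fisher's z: C = ½·ln((1+r)/(1−r)) = ½·ln(2.2787) = 0.4118.
n = ((z_{α/2} + z_β)/C)² + 3.
(1.960 + 0.524) / 0.4118 = 2.484 / 0.4118 = 6.032.
n = 6.032² + 3 = 36.39 + 3 = 39.4.
Round up.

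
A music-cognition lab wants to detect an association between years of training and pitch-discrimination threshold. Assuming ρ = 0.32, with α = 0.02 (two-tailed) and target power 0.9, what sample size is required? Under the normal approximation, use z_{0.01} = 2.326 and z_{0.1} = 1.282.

Fisher's z: C = ½·ln((1+r)/(1−r)) = ½·ln(1.9412) = 0.3316.
n = ((z_{α/2} + z_β)/C)² + 3.
(2.326 + 1.282) / 0.3316 = 3.608 / 0.3316 = 10.881.
n = 10.881² + 3 = 118.39 + 3 = 121.4.
Round up.

n = 122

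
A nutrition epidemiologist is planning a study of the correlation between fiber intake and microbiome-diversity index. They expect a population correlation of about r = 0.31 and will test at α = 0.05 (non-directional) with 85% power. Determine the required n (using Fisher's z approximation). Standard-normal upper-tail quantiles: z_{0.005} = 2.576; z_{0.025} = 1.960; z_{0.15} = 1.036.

Fisher's z: C = ½·ln((1+r)/(1−r)) = ½·ln(1.8986) = 0.3205.
n = ((z_{α/2} + z_β)/C)² + 3.
(1.960 + 1.036) / 0.3205 = 2.996 / 0.3205 = 9.348.
n = 9.348² + 3 = 87.38 + 3 = 90.4.
Round up.

n = 91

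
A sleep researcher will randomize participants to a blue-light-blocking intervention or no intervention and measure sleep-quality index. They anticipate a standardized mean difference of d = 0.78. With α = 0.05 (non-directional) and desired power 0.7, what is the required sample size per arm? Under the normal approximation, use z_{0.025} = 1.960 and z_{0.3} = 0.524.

For two independent groups with equal n: n = 2·((z_{α/2} + z_β) / d)².
z_{α/2} + z_β = 1.960 + 0.524 = 2.484.
n = 2 × (2.484 / 0.78)² = 2 × 3.185² = 2 × 10.14 = 20.3.
Round up to the next whole participant.

n = 21 per group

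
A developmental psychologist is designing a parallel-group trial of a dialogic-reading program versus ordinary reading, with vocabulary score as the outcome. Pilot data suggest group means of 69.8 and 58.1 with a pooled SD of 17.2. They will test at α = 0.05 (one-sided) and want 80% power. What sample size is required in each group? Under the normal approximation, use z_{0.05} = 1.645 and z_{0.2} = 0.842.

n = 27 per group

Cohen's d = |M₁ − M₂| / SD_pooled = |69.8 − 58.1| / 17.2 = 11.7 / 17.2 = 0.680.
For two independent groups with equal n: n = 2·((z_{α} + z_β) / d)².
z_{α} + z_β = 1.645 + 0.842 = 2.487.
n = 2 × (2.487 / 0.680)² = 2 × 3.657² = 2 × 13.38 = 26.8.
Round up to the next whole participant.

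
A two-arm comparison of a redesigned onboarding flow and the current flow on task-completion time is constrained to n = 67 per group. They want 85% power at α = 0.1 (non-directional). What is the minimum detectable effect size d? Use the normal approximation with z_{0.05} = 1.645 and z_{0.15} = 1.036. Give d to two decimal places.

For two independent groups of n = 67 each: d_min = (z_{α/2} + z_β)·√(2/n).
z-sum = 1.645 + 1.036 = 2.681.
d_min = 2.681 × √(2/67) = 2.681 × 0.1728 = 0.463.

d_min ≈ 0.46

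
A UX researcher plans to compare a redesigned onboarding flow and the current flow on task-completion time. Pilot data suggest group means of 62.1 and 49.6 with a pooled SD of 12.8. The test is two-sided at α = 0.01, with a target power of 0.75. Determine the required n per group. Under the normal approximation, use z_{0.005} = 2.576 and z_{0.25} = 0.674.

n = 23 per group

Cohen's d = |M₁ − M₂| / SD_pooled = |62.1 − 49.6| / 12.8 = 12.5 / 12.8 = 0.977.
For two independent groups with equal n: n = 2·((z_{α/2} + z_β) / d)².
z_{α/2} + z_β = 2.576 + 0.674 = 3.250.
n = 2 × (3.250 / 0.977)² = 2 × 3.327² = 2 × 11.07 = 22.1.
Round up to the next whole participant.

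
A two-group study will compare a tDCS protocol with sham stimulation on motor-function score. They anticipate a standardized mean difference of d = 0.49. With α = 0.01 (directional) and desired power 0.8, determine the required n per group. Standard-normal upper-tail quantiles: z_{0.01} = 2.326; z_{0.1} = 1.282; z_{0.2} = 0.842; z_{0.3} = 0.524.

n = 84 per group

For two independent groups with equal n: n = 2·((z_{α} + z_β) / d)².
z_{α} + z_β = 2.326 + 0.842 = 3.168.
n = 2 × (3.168 / 0.49)² = 2 × 6.465² = 2 × 41.80 = 83.6.
Round up to the next whole participant.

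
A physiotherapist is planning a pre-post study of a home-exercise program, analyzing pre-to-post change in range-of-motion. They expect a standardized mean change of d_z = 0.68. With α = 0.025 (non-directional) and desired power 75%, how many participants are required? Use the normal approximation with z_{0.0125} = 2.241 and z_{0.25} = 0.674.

n = 19 pairs

For a paired (one-sample on differences) test: n = ((z_{α/2} + z_β) / d)².
z_{α/2} + z_β = 2.241 + 0.674 = 2.915.
n = (2.915 / 0.68)² = 4.287² = 18.38.
Round up.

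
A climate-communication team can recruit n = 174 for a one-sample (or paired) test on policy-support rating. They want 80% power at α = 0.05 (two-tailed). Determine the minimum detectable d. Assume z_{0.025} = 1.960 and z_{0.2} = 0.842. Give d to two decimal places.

d_min ≈ 0.21

For a single sample (or paired design) of n = 174: d_min = (z_{α/2} + z_β)/√n.
z-sum = 1.960 + 0.842 = 2.802.
d_min = 2.802 / √174 = 2.802 / 13.191 = 0.212.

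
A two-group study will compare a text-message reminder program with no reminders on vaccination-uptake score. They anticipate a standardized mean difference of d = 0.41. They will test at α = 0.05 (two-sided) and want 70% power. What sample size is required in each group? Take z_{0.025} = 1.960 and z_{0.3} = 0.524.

n = 74 per group

For two independent groups with equal n: n = 2·((z_{α/2} + z_β) / d)².
z_{α/2} + z_β = 1.960 + 0.524 = 2.484.
n = 2 × (2.484 / 0.41)² = 2 × 6.059² = 2 × 36.71 = 73.4.
Round up to the next whole participant.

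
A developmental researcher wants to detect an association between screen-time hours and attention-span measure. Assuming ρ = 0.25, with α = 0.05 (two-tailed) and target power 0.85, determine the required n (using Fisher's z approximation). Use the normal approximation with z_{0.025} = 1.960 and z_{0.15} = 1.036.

n = 141

Fisher's z: C = ½·ln((1+r)/(1−r)) = ½·ln(1.6667) = 0.2554.
n = ((z_{α/2} + z_β)/C)² + 3.
(1.960 + 1.036) / 0.2554 = 2.996 / 0.2554 = 11.731.
n = 11.731² + 3 = 137.61 + 3 = 140.6.
Round up.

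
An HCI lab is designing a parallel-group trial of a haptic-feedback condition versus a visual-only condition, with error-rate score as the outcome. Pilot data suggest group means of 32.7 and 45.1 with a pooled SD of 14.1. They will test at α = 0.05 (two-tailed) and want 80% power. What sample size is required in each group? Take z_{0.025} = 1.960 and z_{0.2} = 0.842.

Cohen's d = |M₁ − M₂| / SD_pooled = |32.7 − 45.1| / 14.1 = 12.4 / 14.1 = 0.879.
For two independent groups with equal n: n = 2·((z_{α/2} + z_β) / d)².
z_{α/2} + z_β = 1.960 + 0.842 = 2.802.
n = 2 × (2.802 / 0.879)² = 2 × 3.188² = 2 × 10.16 = 20.3.
Round up to the next whole participant.

n = 21 per group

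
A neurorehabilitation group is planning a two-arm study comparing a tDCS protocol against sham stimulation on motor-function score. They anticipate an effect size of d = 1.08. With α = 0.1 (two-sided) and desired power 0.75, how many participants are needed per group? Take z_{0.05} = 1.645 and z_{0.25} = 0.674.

n = 10 per group

For two independent groups with equal n: n = 2·((z_{α/2} + z_β) / d)².
z_{α/2} + z_β = 1.645 + 0.674 = 2.319.
n = 2 × (2.319 / 1.08)² = 2 × 2.147² = 2 × 4.61 = 9.2.
Round up to the next whole participant.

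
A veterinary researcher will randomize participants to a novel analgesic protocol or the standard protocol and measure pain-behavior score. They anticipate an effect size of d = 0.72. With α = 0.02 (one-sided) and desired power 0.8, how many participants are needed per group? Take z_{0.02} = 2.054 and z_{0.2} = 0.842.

For two independent groups with equal n: n = 2·((z_{α} + z_β) / d)².
z_{α} + z_β = 2.054 + 0.842 = 2.896.
n = 2 × (2.896 / 0.72)² = 2 × 4.022² = 2 × 16.18 = 32.4.
Round up to the next whole participant.

n = 33 per group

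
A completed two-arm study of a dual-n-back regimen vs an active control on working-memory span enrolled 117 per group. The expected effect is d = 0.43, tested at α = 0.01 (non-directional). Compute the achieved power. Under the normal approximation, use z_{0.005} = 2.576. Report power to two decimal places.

For two equal groups, power = Φ(d·√(n/2) − z_{α/2}).
d·√(n/2) = 0.43 × √(117/2) = 0.43 × 7.649 = 3.289.
z_β = 3.289 − 2.576 = 0.713.
Power = Φ(0.713) = 0.762.

power ≈ 0.76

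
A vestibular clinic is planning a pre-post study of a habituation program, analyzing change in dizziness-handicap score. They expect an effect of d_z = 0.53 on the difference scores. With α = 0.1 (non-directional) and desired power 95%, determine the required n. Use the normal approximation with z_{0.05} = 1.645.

For a paired (one-sample on differences) test: n = ((z_{α/2} + z_β) / d)².
z_{α/2} + z_β = 1.645 + 1.645 = 3.290.
n = (3.290 / 0.53)² = 6.208² = 38.53.
Round up.

n = 39 pairs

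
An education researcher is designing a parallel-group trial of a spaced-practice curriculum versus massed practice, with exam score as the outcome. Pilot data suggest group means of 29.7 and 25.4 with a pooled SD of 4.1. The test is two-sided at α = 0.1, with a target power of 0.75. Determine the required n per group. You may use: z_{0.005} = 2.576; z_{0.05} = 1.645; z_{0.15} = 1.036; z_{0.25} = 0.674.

n = 10 per group

Cohen's d = |M₁ − M₂| / SD_pooled = |29.7 − 25.4| / 4.1 = 4.3 / 4.1 = 1.049.
For two independent groups with equal n: n = 2·((z_{α/2} + z_β) / d)².
z_{α/2} + z_β = 1.645 + 0.674 = 2.319.
n = 2 × (2.319 / 1.049)² = 2 × 2.211² = 2 × 4.89 = 9.8.
Round up to the next whole participant.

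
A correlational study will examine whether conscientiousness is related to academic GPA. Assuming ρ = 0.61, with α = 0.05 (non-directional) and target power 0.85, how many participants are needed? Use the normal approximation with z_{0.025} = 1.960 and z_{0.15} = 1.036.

Fisher's z: C = ½·ln((1+r)/(1−r)) = ½·ln(4.1282) = 0.7089.
n = ((z_{α/2} + z_β)/C)² + 3.
(1.960 + 1.036) / 0.7089 = 2.996 / 0.7089 = 4.226.
n = 4.226² + 3 = 17.86 + 3 = 20.9.
Round up.

n = 21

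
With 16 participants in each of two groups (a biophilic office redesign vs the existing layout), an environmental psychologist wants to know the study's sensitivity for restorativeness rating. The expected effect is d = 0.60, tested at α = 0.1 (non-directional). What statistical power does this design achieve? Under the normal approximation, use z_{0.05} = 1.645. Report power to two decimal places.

power ≈ 0.52

For two equal groups, power = Φ(d·√(n/2) − z_{α/2}).
d·√(n/2) = 0.60 × √(16/2) = 0.60 × 2.828 = 1.697.
z_β = 1.697 − 1.645 = 0.052.
Power = Φ(0.052) = 0.521.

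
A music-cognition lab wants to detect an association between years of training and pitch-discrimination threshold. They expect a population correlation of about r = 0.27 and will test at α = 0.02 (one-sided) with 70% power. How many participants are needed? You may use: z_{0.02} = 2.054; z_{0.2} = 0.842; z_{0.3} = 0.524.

n = 90

Fisher's z: C = ½·ln((1+r)/(1−r)) = ½·ln(1.7397) = 0.2769.
n = ((z_{α} + z_β)/C)² + 3.
(2.054 + 0.524) / 0.2769 = 2.578 / 0.2769 = 9.310.
n = 9.310² + 3 = 86.68 + 3 = 89.7.
Round up.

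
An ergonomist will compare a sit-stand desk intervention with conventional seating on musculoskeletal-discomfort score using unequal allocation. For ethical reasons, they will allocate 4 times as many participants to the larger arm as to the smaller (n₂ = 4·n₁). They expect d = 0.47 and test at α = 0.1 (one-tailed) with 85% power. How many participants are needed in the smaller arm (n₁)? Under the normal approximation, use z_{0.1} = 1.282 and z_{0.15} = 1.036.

With allocation ratio k = n₂/n₁ = 4, Var(x̄₁−x̄₂) = σ²(1/n₁ + 1/(k·n₁)) = σ²·(k+1)/(k·n₁).
So n₁ = (1 + 1/k)·((z_{α} + z_β)/d)² = 1.250 × (2.318/0.47)².
n₁ = 1.250 × 24.32 = 30.4.
Round up: n₁ = 31, giving n₂ = 4 × 31 = 124.

n₁ = 31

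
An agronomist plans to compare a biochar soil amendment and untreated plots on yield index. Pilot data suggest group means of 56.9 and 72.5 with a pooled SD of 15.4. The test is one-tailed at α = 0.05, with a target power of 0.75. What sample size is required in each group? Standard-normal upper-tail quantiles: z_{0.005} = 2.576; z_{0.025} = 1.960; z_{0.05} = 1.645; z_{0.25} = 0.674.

n = 11 per group

Cohen's d = |M₁ − M₂| / SD_pooled = |56.9 − 72.5| / 15.4 = 15.6 / 15.4 = 1.013.
For two independent groups with equal n: n = 2·((z_{α} + z_β) / d)².
z_{α} + z_β = 1.645 + 0.674 = 2.319.
n = 2 × (2.319 / 1.013)² = 2 × 2.289² = 2 × 5.24 = 10.5.
Round up to the next whole participant.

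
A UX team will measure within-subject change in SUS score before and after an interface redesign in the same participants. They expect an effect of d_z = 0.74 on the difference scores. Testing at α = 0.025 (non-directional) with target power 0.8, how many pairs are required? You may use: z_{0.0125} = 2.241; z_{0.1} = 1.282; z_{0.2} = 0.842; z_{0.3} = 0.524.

For a paired (one-sample on differences) test: n = ((z_{α/2} + z_β) / d)².
z_{α/2} + z_β = 2.241 + 0.842 = 3.083.
n = (3.083 / 0.74)² = 4.166² = 17.36.
Round up.

n = 18 pairs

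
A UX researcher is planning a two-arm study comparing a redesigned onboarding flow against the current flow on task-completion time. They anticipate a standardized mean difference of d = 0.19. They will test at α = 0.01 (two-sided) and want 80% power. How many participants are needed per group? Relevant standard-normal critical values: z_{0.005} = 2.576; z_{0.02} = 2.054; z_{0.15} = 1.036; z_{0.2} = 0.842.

n = 648 per group

For two independent groups with equal n: n = 2·((z_{α/2} + z_β) / d)².
z_{α/2} + z_β = 2.576 + 0.842 = 3.418.
n = 2 × (3.418 / 0.19)² = 2 × 17.989² = 2 × 323.62 = 647.2.
Round up to the next whole participant.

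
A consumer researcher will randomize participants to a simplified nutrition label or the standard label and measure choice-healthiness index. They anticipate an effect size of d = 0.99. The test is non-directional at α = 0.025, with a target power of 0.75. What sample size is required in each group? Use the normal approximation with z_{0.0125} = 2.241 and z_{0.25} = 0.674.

For two independent groups with equal n: n = 2·((z_{α/2} + z_β) / d)².
z_{α/2} + z_β = 2.241 + 0.674 = 2.915.
n = 2 × (2.915 / 0.99)² = 2 × 2.944² = 2 × 8.67 = 17.3.
Round up to the next whole participant.

n = 18 per group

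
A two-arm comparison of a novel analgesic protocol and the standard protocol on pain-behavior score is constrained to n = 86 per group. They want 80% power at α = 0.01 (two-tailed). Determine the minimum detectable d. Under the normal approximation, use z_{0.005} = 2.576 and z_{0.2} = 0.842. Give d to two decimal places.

d_min ≈ 0.52

For two independent groups of n = 86 each: d_min = (z_{α/2} + z_β)·√(2/n).
z-sum = 2.576 + 0.842 = 3.418.
d_min = 3.418 × √(2/86) = 3.418 × 0.1525 = 0.521.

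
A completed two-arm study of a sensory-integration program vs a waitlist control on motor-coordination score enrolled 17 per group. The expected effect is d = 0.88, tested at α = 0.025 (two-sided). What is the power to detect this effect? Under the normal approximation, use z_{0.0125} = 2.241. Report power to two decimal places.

power ≈ 0.63

For two equal groups, power = Φ(d·√(n/2) − z_{α/2}).
d·√(n/2) = 0.88 × √(17/2) = 0.88 × 2.915 = 2.566.
z_β = 2.566 − 2.241 = 0.325.
Power = Φ(0.325) = 0.627.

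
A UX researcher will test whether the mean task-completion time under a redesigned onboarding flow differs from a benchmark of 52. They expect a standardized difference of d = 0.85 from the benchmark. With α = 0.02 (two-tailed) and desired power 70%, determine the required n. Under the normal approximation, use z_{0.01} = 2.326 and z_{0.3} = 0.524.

For a one-sample test: n = ((z_{α/2} + z_β) / d)².
z_{α/2} + z_β = 2.326 + 0.524 = 2.850.
n = (2.850 / 0.85)² = 3.353² = 11.24.
Round up.

n = 12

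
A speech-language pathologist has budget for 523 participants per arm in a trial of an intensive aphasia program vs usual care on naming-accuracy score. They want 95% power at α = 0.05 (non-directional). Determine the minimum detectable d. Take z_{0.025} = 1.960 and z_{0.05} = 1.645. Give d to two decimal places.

For two independent groups of n = 523 each: d_min = (z_{α/2} + z_β)·√(2/n).
z-sum = 1.960 + 1.645 = 3.605.
d_min = 3.605 × √(2/523) = 3.605 × 0.0618 = 0.223.

d_min ≈ 0.22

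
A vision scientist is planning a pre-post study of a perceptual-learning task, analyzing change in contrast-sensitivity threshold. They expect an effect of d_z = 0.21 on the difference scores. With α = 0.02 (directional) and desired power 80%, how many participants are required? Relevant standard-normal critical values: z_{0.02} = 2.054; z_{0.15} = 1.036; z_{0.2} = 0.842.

n = 191 pairs

For a paired (one-sample on differences) test: n = ((z_{α} + z_β) / d)².
z_{α} + z_β = 2.054 + 0.842 = 2.896.
n = (2.896 / 0.21)² = 13.790² = 190.18.
Round up.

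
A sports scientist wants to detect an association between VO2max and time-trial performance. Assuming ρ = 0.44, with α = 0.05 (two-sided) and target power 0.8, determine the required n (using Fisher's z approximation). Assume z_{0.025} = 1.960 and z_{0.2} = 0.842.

Fisher's z: C = ½·ln((1+r)/(1−r)) = ½·ln(2.5714) = 0.4722.
n = ((z_{α/2} + z_β)/C)² + 3.
(1.960 + 0.842) / 0.4722 = 2.802 / 0.4722 = 5.934.
n = 5.934² + 3 = 35.21 + 3 = 38.2.
Round up.

n = 39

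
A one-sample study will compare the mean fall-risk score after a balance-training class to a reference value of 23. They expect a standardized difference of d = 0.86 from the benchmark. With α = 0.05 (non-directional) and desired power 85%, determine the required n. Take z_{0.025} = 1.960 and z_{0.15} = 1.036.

For a one-sample test: n = ((z_{α/2} + z_β) / d)².
z_{α/2} + z_β = 1.960 + 1.036 = 2.996.
n = (2.996 / 0.86)² = 3.484² = 12.14.
Round up.

n = 13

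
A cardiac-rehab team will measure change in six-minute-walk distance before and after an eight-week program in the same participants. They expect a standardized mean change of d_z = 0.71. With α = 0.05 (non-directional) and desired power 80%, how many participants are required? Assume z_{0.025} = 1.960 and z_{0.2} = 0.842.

n = 16 pairs

For a paired (one-sample on differences) test: n = ((z_{α/2} + z_β) / d)².
z_{α/2} + z_β = 1.960 + 0.842 = 2.802.
n = (2.802 / 0.71)² = 3.946² = 15.57.
Round up.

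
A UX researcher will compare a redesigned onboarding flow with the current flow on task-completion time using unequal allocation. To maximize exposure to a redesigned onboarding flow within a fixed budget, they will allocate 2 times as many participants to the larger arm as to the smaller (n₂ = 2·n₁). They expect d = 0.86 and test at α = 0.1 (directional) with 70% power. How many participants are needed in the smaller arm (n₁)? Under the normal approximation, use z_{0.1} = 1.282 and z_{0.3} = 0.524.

n₁ = 7

With allocation ratio k = n₂/n₁ = 2, Var(x̄₁−x̄₂) = σ²(1/n₁ + 1/(k·n₁)) = σ²·(k+1)/(k·n₁).
So n₁ = (1 + 1/k)·((z_{α} + z_β)/d)² = 1.500 × (1.806/0.86)².
n₁ = 1.500 × 4.41 = 6.6.
Round up: n₁ = 7, giving n₂ = 2 × 7 = 14.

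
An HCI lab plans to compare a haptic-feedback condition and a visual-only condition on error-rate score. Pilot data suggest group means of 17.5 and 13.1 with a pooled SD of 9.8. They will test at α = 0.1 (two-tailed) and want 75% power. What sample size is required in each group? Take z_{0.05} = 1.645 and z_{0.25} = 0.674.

n = 54 per group

Cohen's d = |M₁ − M₂| / SD_pooled = |17.5 − 13.1| / 9.8 = 4.4 / 9.8 = 0.449.
For two independent groups with equal n: n = 2·((z_{α/2} + z_β) / d)².
z_{α/2} + z_β = 1.645 + 0.674 = 2.319.
n = 2 × (2.319 / 0.449)² = 2 × 5.165² = 2 × 26.68 = 53.4.
Round up to the next whole participant.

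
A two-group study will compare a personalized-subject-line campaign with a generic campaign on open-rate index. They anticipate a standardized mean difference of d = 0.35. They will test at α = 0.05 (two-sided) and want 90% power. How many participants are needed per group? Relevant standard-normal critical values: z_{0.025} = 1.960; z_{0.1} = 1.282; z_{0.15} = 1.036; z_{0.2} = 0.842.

For two independent groups with equal n: n = 2·((z_{α/2} + z_β) / d)².
z_{α/2} + z_β = 1.960 + 1.282 = 3.242.
n = 2 × (3.242 / 0.35)² = 2 × 9.263² = 2 × 85.80 = 171.6.
Round up to the next whole participant.

n = 172 per group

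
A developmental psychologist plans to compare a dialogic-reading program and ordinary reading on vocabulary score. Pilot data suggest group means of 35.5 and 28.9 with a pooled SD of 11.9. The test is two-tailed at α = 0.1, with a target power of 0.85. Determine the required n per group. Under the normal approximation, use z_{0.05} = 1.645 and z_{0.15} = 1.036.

n = 47 per group

Cohen's d = |M₁ − M₂| / SD_pooled = |35.5 − 28.9| / 11.9 = 6.6 / 11.9 = 0.555.
For two independent groups with equal n: n = 2·((z_{α/2} + z_β) / d)².
z_{α/2} + z_β = 1.645 + 1.036 = 2.681.
n = 2 × (2.681 / 0.555)² = 2 × 4.831² = 2 × 23.33 = 46.7.
Round up to the next whole participant.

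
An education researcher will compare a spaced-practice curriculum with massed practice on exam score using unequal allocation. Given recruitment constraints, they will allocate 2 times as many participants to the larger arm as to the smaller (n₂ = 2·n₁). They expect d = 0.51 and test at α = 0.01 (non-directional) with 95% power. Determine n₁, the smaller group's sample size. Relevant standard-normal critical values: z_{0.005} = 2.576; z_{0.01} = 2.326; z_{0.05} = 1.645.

n₁ = 103

With allocation ratio k = n₂/n₁ = 2, Var(x̄₁−x̄₂) = σ²(1/n₁ + 1/(k·n₁)) = σ²·(k+1)/(k·n₁).
So n₁ = (1 + 1/k)·((z_{α/2} + z_β)/d)² = 1.500 × (4.221/0.51)².
n₁ = 1.500 × 68.50 = 102.7.
Round up: n₁ = 103, giving n₂ = 2 × 103 = 206.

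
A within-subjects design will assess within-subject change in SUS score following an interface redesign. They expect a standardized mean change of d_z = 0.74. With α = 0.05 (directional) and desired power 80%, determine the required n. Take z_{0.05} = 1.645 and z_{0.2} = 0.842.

For a paired (one-sample on differences) test: n = ((z_{α} + z_β) / d)².
z_{α} + z_β = 1.645 + 0.842 = 2.487.
n = (2.487 / 0.74)² = 3.361² = 11.30.
Round up.

n = 12 pairs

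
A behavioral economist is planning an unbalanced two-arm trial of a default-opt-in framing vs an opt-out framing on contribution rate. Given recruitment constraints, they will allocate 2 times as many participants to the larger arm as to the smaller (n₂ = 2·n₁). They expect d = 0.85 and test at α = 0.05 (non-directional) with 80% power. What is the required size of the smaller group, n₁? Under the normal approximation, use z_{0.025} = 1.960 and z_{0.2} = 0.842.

n₁ = 17

With allocation ratio k = n₂/n₁ = 2, Var(x̄₁−x̄₂) = σ²(1/n₁ + 1/(k·n₁)) = σ²·(k+1)/(k·n₁).
So n₁ = (1 + 1/k)·((z_{α/2} + z_β)/d)² = 1.500 × (2.802/0.85)².
n₁ = 1.500 × 10.87 = 16.3.
Round up: n₁ = 17, giving n₂ = 2 × 17 = 34.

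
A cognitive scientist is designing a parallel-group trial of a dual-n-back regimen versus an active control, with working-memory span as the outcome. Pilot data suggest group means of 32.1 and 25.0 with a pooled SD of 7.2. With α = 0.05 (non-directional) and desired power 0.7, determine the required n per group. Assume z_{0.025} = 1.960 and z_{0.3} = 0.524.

n = 13 per group

Cohen's d = |M₁ − M₂| / SD_pooled = |32.1 − 25.0| / 7.2 = 7.1 / 7.2 = 0.986.
For two independent groups with equal n: n = 2·((z_{α/2} + z_β) / d)².
z_{α/2} + z_β = 1.960 + 0.524 = 2.484.
n = 2 × (2.484 / 0.986)² = 2 × 2.519² = 2 × 6.35 = 12.7.
Round up to the next whole participant.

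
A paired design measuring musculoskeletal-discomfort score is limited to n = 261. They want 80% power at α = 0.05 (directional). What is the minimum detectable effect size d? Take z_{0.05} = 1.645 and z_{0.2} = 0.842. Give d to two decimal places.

d_min ≈ 0.15

For a single sample (or paired design) of n = 261: d_min = (z_{α} + z_β)/√n.
z-sum = 1.645 + 0.842 = 2.487.
d_min = 2.487 / √261 = 2.487 / 16.155 = 0.154.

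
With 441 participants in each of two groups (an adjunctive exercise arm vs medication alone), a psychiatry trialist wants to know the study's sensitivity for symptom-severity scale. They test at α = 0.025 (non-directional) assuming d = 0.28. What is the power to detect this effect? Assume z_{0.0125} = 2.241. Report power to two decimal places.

For two equal groups, power = Φ(d·√(n/2) − z_{α/2}).
d·√(n/2) = 0.28 × √(441/2) = 0.28 × 14.849 = 4.158.
z_β = 4.158 − 2.241 = 1.917.
Power = Φ(1.917) = 0.972.

power ≈ 0.97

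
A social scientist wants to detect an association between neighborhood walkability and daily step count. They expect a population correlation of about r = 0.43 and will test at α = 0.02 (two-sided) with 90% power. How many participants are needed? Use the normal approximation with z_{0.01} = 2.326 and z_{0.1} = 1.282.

n = 65

Fisher's z: C = ½·ln((1+r)/(1−r)) = ½·ln(2.5088) = 0.4599.
n = ((z_{α/2} + z_β)/C)² + 3.
(2.326 + 1.282) / 0.4599 = 3.608 / 0.4599 = 7.845.
n = 7.845² + 3 = 61.55 + 3 = 64.5.
Round up.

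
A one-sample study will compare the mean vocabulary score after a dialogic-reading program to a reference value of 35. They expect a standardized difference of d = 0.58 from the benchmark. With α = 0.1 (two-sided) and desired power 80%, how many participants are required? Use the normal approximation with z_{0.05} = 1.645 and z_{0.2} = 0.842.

For a one-sample test: n = ((z_{α/2} + z_β) / d)².
z_{α/2} + z_β = 1.645 + 0.842 = 2.487.
n = (2.487 / 0.58)² = 4.288² = 18.39.
Round up.

n = 19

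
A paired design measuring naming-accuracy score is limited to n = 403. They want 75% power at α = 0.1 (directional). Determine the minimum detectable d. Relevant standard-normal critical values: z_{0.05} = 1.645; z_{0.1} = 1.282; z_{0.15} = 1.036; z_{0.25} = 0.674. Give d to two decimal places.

For a single sample (or paired design) of n = 403: d_min = (z_{α} + z_β)/√n.
z-sum = 1.282 + 0.674 = 1.956.
d_min = 1.956 / √403 = 1.956 / 20.075 = 0.097.

d_min ≈ 0.10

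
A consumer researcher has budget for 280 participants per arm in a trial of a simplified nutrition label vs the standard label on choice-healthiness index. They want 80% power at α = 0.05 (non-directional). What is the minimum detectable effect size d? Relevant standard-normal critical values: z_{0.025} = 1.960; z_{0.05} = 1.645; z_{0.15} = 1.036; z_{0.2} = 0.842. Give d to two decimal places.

For two independent groups of n = 280 each: d_min = (z_{α/2} + z_β)·√(2/n).
z-sum = 1.960 + 0.842 = 2.802.
d_min = 2.802 × √(2/280) = 2.802 × 0.0845 = 0.237.

d_min ≈ 0.24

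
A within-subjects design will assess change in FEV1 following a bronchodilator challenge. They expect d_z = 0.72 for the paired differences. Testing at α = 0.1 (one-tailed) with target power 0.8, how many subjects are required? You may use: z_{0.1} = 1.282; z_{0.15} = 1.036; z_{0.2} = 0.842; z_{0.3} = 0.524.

n = 9 pairs

For a paired (one-sample on differences) test: n = ((z_{α} + z_β) / d)².
z_{α} + z_β = 1.282 + 0.842 = 2.124.
n = (2.124 / 0.72)² = 2.950² = 8.70.
Round up.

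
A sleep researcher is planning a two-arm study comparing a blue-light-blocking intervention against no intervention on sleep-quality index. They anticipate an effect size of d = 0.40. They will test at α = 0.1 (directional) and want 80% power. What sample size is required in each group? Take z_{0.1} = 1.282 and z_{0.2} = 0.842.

n = 57 per group

For two independent groups with equal n: n = 2·((z_{α} + z_β) / d)².
z_{α} + z_β = 1.282 + 0.842 = 2.124.
n = 2 × (2.124 / 0.40)² = 2 × 5.310² = 2 × 28.20 = 56.4.
Round up to the next whole participant.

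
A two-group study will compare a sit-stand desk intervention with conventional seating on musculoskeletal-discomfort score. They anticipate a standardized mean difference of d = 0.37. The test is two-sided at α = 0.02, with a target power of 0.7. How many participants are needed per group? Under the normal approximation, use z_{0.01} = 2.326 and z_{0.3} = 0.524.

n = 119 per group

For two independent groups with equal n: n = 2·((z_{α/2} + z_β) / d)².
z_{α/2} + z_β = 2.326 + 0.524 = 2.850.
n = 2 × (2.850 / 0.37)² = 2 × 7.703² = 2 × 59.33 = 118.7.
Round up to the next whole participant.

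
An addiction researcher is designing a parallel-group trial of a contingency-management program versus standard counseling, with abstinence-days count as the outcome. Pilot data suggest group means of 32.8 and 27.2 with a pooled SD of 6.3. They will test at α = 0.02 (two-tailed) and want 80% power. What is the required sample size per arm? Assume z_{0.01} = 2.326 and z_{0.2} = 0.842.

Cohen's d = |M₁ − M₂| / SD_pooled = |32.8 − 27.2| / 6.3 = 5.6 / 6.3 = 0.889.
For two independent groups with equal n: n = 2·((z_{α/2} + z_β) / d)².
z_{α/2} + z_β = 2.326 + 0.842 = 3.168.
n = 2 × (3.168 / 0.889)² = 2 × 3.564² = 2 × 12.70 = 25.4.
Round up to the next whole participant.

n = 26 per group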